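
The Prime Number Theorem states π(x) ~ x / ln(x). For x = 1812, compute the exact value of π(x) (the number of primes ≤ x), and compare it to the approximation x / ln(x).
π(1812) = 280;  x/ln(x) ≈ 241.53;  relative error ≈ 13.74%.

Directly count primes up to 1812: π(1812) = 280. The PNT approximation gives 1812/ln(1812) ≈ 1812/7.50219 ≈ 241.53. Relative error (π(x) − x/ln(x)) / π(x) ≈ 13.74%; the approximation is known to undercount slightly (Li(x) is a better estimate).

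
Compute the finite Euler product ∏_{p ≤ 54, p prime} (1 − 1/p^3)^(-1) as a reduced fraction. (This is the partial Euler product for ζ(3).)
∏ = 16238292364256237331040396846411171054751/13509219810297755163480275884866445246464

The primes p ≤ 54 are [2, 3, 5, 7, 11, 13, 17, 19, 23, 29, 31, 37, 41, 43, 47, 53]. For each prime, (1 − 1/p^3)^(-1) = p^3 / (p^3 − 1). The product is (1 − 1/2^3)^(-1), (1 − 1/3^3)^(-1), (1 − 1/5^3)^(-1), (1 − 1/7^3)^(-1), (1 − 1/11^3)^(-1), (1 − 1/13^3)^(-1), (1 − 1/17^3)^(-1), (1 − 1/19^3)^(-1), (1 − 1/23^3)^(-1), (1 − 1/29^3)^(-1), (1 − 1/31^3)^(-1), (1 − 1/37^3)^(-1), (1 − 1/41^3)^(-1), (1 − 1/43^3)^(-1), (1 − 1/47^3)^(-1), (1 − 1/53^3)^(-1) = ∏ p^3 / (p^3 − 1) = 16238292364256237331040396846411171054751/13509219810297755163480275884866445246464.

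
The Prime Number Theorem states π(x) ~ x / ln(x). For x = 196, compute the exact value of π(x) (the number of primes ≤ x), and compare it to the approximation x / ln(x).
π(196) = 44;  x/ln(x) ≈ 37.13;  relative error ≈ 15.60%.

Directly count primes up to 196: π(196) = 44. The PNT approximation gives 196/ln(196) ≈ 196/5.27811 ≈ 37.13. Relative error (π(x) − x/ln(x)) / π(x) ≈ 15.60%; the approximation is known to undercount slightly (Li(x) is a better estimate).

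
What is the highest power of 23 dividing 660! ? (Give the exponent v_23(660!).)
v_23(660!) = 29

Legendre's formula: v_p(n!) = Σ_{k ≥ 1} ⌊n / p^k⌋. For p = 23, n = 660, the terms are:
  ⌊660/23^1⌋ = ⌊660/23⌋ = 28
  ⌊660/23^2⌋ = ⌊660/529⌋ = 1
(the next term ⌊660/23^3⌋ = 0, terminating the sum). Summing: v_23(660!) = 28 + 1 = 29.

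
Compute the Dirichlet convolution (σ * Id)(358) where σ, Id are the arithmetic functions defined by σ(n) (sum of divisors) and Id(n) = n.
(σ * Id)(358) = 1795

Divisors of 358: [1, 2, 179, 358]. For each d | 358:
  d = 1: σ(1) · Id(358/1) = 1 · 358 = 358
  d = 2: σ(2) · Id(358/2) = 3 · 179 = 537
  d = 179: σ(179) · Id(358/179) = 180 · 2 = 360
  d = 358: σ(358) · Id(358/358) = 540 · 1 = 540
Summing: (σ * Id)(358) = 358 + 537 + 360 + 540 = 1795.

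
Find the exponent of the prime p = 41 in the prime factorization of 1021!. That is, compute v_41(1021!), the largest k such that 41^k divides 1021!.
v_41(1021!) = 24

Legendre's formula: v_p(n!) = Σ_{k ≥ 1} ⌊n / p^k⌋. For p = 41, n = 1021, the terms are:
  ⌊1021/41^1⌋ = ⌊1021/41⌋ = 24
(the next term ⌊1021/41^2⌋ = 0, terminating the sum). Summing: v_41(1021!) = 24 = 24.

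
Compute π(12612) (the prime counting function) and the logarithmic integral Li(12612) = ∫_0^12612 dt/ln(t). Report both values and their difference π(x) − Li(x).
π(12612) = 1506;  Li(12612) ≈ 1526.08;  π(x) − Li(x) ≈ -20.08.

Direct count of primes ≤ 12612 gives π(12612) = 1506. Numerical evaluation of the logarithmic integral gives Li(12612) ≈ 1526.08. The difference π(x) − Li(x) ≈ -20.08 is typically negative for small/moderate x (Li(x) overestimates), though Littlewood's theorem shows this sign changes infinitely often.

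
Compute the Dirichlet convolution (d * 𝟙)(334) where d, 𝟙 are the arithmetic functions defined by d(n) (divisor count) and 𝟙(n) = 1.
(d * 𝟙)(334) = 9

Divisors of 334: [1, 2, 167, 334]. For each d | 334:
  d = 1: d(1) · 𝟙(334/1) = 1 · 1 = 1
  d = 2: d(2) · 𝟙(334/2) = 2 · 1 = 2
  d = 167: d(167) · 𝟙(334/167) = 2 · 1 = 2
  d = 334: d(334) · 𝟙(334/334) = 4 · 1 = 4
Summing: (d * 𝟙)(334) = 1 + 2 + 2 + 4 = 9.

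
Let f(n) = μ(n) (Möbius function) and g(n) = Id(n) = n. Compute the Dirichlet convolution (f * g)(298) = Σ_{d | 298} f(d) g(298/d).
(μ * Id)(298) = 148

Divisors of 298: [1, 2, 149, 298]. For each d | 298:
  d = 1: μ(1) · Id(298/1) = 1 · 298 = 298
  d = 2: μ(2) · Id(298/2) = -1 · 149 = -149
  d = 149: μ(149) · Id(298/149) = -1 · 2 = -2
  d = 298: μ(298) · Id(298/298) = 1 · 1 = 1
Summing: (μ * Id)(298) = 298 + -149 + -2 + 1 = 148.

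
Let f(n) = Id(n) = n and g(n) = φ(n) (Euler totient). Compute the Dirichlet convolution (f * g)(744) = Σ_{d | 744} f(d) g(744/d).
(Id * φ)(744) = 6100

Divisors of 744: [1, 2, 3, 4, 6, 8, 12, 24, 31, 62, 93, 124, 186, 248, 372, 744]. For each d | 744:
  d = 1: Id(1) · φ(744/1) = 1 · 240 = 240
  d = 2: Id(2) · φ(744/2) = 2 · 120 = 240
  d = 3: Id(3) · φ(744/3) = 3 · 120 = 360
  d = 4: Id(4) · φ(744/4) = 4 · 60 = 240
  d = 6: Id(6) · φ(744/6) = 6 · 60 = 360
  d = 8: Id(8) · φ(744/8) = 8 · 60 = 480
  d = 12: Id(12) · φ(744/12) = 12 · 30 = 360
  d = 24: Id(24) · φ(744/24) = 24 · 30 = 720
  d = 31: Id(31) · φ(744/31) = 31 · 8 = 248
  d = 62: Id(62) · φ(744/62) = 62 · 4 = 248
  d = 93: Id(93) · φ(744/93) = 93 · 4 = 372
  d = 124: Id(124) · φ(744/124) = 124 · 2 = 248
  d = 186: Id(186) · φ(744/186) = 186 · 2 = 372
  d = 248: Id(248) · φ(744/248) = 248 · 2 = 496
  d = 372: Id(372) · φ(744/372) = 372 · 1 = 372
  d = 744: Id(744) · φ(744/744) = 744 · 1 = 744
Summing: (Id * φ)(744) = 240 + 240 + 360 + 240 + 360 + 480 + 360 + 720 + 248 + 248 + 372 + 248 + 372 + 496 + 372 + 744 = 6100.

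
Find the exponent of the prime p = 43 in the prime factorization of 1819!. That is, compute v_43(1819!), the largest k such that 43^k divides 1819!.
v_43(1819!) = 42

Legendre's formula: v_p(n!) = Σ_{k ≥ 1} ⌊n / p^k⌋. For p = 43, n = 1819, the terms are:
  ⌊1819/43^1⌋ = ⌊1819/43⌋ = 42
(the next term ⌊1819/43^2⌋ = 0, terminating the sum). Summing: v_43(1819!) = 42 = 42.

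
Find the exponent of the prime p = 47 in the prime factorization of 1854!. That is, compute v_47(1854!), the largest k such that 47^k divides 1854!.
v_47(1854!) = 39

Legendre's formula: v_p(n!) = Σ_{k ≥ 1} ⌊n / p^k⌋. For p = 47, n = 1854, the terms are:
  ⌊1854/47^1⌋ = ⌊1854/47⌋ = 39
(the next term ⌊1854/47^2⌋ = 0, terminating the sum). Summing: v_47(1854!) = 39 = 39.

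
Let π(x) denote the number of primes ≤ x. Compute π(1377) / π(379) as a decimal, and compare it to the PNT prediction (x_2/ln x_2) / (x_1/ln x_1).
π(1377)/π(379) = 220/75 ≈ 2.9333;  PNT prediction ≈ 2.9847.

π(379) = 75 and π(1377) = 220, so π(1377)/π(379) ≈ 2.9333. The PNT-predicted ratio is (1377/ln(1377)) / (379/ln(379)) ≈ 2.9847. The two agree to within a few percent, as expected.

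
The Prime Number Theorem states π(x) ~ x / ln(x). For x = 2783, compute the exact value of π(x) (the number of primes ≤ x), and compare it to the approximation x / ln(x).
π(2783) = 404;  x/ln(x) ≈ 350.89;  relative error ≈ 13.15%.

Directly count primes up to 2783: π(2783) = 404. The PNT approximation gives 2783/ln(2783) ≈ 2783/7.93128 ≈ 350.89. Relative error (π(x) − x/ln(x)) / π(x) ≈ 13.15%; the approximation is known to undercount slightly (Li(x) is a better estimate).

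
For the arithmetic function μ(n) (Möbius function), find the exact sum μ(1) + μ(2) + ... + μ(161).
Σ_{n ≤ 161} μ(n) = 1

Compute μ(n) for each 1 ≤ n ≤ 161: μ(1) = 1, μ(2) = -1, μ(3) = -1, μ(4) = 0, μ(5) = -1, μ(6) = 1, μ(7) = -1, μ(8) = 0, μ(9) = 0, μ(10) = 1, μ(11) = -1, μ(12) = 0, μ(13) = -1, μ(14) = 1, μ(15) = 1, μ(16) = 0, μ(17) = -1, μ(18) = 0, μ(19) = -1, μ(20) = 0, μ(21) = 1, μ(22) = 1, μ(23) = -1, μ(24) = 0, μ(25) = 0, μ(26) = 1, μ(27) = 0, μ(28) = 0, μ(29) = -1, μ(30) = -1, μ(31) = -1, μ(32) = 0, μ(33) = 1, μ(34) = 1, μ(35) = 1, μ(36) = 0, μ(37) = -1, μ(38) = 1, μ(39) = 1, μ(40) = 0, μ(41) = -1, μ(42) = -1, μ(43) = -1, μ(44) = 0, μ(45) = 0, μ(46) = 1, μ(47) = -1, μ(48) = 0, μ(49) = 0, μ(50) = 0, μ(51) = 1, μ(52) = 0, μ(53) = -1, μ(54) = 0, μ(55) = 1, μ(56) = 0, μ(57) = 1, μ(58) = 1, μ(59) = -1, μ(60) = 0, μ(61) = -1, μ(62) = 1, μ(63) = 0, μ(64) = 0, μ(65) = 1, μ(66) = -1, μ(67) = -1, μ(68) = 0, μ(69) = 1, μ(70) = -1, μ(71) = -1, μ(72) = 0, μ(73) = -1, μ(74) = 1, μ(75) = 0, μ(76) = 0, μ(77) = 1, μ(78) = -1, μ(79) = -1, μ(80) = 0, μ(81) = 0, μ(82) = 1, μ(83) = -1, μ(84) = 0, μ(85) = 1, μ(86) = 1, μ(87) = 1, μ(88) = 0, μ(89) = -1, μ(90) = 0, μ(91) = 1, μ(92) = 0, μ(93) = 1, μ(94) = 1, μ(95) = 1, μ(96) = 0, μ(97) = -1, μ(98) = 0, μ(99) = 0, μ(100) = 0, μ(101) = -1, μ(102) = -1, μ(103) = -1, μ(104) = 0, μ(105) = -1, μ(106) = 1, μ(107) = -1, μ(108) = 0, μ(109) = -1, μ(110) = -1, μ(111) = 1, μ(112) = 0, μ(113) = -1, μ(114) = -1, μ(115) = 1, μ(116) = 0, μ(117) = 0, μ(118) = 1, μ(119) = 1, μ(120) = 0, μ(121) = 0, μ(122) = 1, μ(123) = 1, μ(124) = 0, μ(125) = 0, μ(126) = 0, μ(127) = -1, μ(128) = 0, μ(129) = 1, μ(130) = -1, μ(131) = -1, μ(132) = 0, μ(133) = 1, μ(134) = 1, μ(135) = 0, μ(136) = 0, μ(137) = -1, μ(138) = -1, μ(139) = -1, μ(140) = 0, μ(141) = 1, μ(142) = 1, μ(143) = 1, μ(144) = 0, μ(145) = 1, μ(146) = 1, μ(147) = 0, μ(148) = 0, μ(149) = -1, μ(150) = 0, μ(151) = -1, μ(152) = 0, μ(153) = 0, μ(154) = -1, μ(155) = 1, μ(156) = 0, μ(157) = -1, μ(158) = 1, μ(159) = 1, μ(160) = 0, μ(161) = 1. Summing all 161 values: 1. (Mertens function M(x) = Σ_{n ≤ x} μ(n); on average M(x) should be small (PNT ⟺ M(x) = o(x)).)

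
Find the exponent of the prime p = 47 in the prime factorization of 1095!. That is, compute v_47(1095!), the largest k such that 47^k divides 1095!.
v_47(1095!) = 23

Legendre's formula: v_p(n!) = Σ_{k ≥ 1} ⌊n / p^k⌋. For p = 47, n = 1095, the terms are:
  ⌊1095/47^1⌋ = ⌊1095/47⌋ = 23
(the next term ⌊1095/47^2⌋ = 0, terminating the sum). Summing: v_47(1095!) = 23 = 23.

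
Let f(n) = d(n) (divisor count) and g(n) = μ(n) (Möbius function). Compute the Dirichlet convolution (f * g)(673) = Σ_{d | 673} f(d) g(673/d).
(d * μ)(673) = 1

Divisors of 673: [1, 673]. For each d | 673:
  d = 1: d(1) · μ(673/1) = 1 · -1 = -1
  d = 673: d(673) · μ(673/673) = 2 · 1 = 2
Summing: (d * μ)(673) = -1 + 2 = 1.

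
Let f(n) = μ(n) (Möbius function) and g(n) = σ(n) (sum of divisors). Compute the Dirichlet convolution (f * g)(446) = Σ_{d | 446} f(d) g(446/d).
(μ * σ)(446) = 446

Divisors of 446: [1, 2, 223, 446]. For each d | 446:
  d = 1: μ(1) · σ(446/1) = 1 · 672 = 672
  d = 2: μ(2) · σ(446/2) = -1 · 224 = -224
  d = 223: μ(223) · σ(446/223) = -1 · 3 = -3
  d = 446: μ(446) · σ(446/446) = 1 · 1 = 1
Summing: (μ * σ)(446) = 672 + -224 + -3 + 1 = 446.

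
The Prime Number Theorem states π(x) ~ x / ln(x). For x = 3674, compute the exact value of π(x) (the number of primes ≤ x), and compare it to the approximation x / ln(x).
π(3674) = 513;  x/ln(x) ≈ 447.56;  relative error ≈ 12.76%.

Directly count primes up to 3674: π(3674) = 513. The PNT approximation gives 3674/ln(3674) ≈ 3674/8.20904 ≈ 447.56. Relative error (π(x) − x/ln(x)) / π(x) ≈ 12.76%; the approximation is known to undercount slightly (Li(x) is a better estimate).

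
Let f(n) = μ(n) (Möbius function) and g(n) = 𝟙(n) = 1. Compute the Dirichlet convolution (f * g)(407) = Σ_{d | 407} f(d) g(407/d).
(μ * 𝟙)(407) = 0

Divisors of 407: [1, 11, 37, 407]. For each d | 407:
  d = 1: μ(1) · 𝟙(407/1) = 1 · 1 = 1
  d = 11: μ(11) · 𝟙(407/11) = -1 · 1 = -1
  d = 37: μ(37) · 𝟙(407/37) = -1 · 1 = -1
  d = 407: μ(407) · 𝟙(407/407) = 1 · 1 = 1
Summing: (μ * 𝟙)(407) = 1 + -1 + -1 + 1 = 0.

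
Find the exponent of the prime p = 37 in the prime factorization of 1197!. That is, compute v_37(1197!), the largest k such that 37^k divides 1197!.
v_37(1197!) = 32

Legendre's formula: v_p(n!) = Σ_{k ≥ 1} ⌊n / p^k⌋. For p = 37, n = 1197, the terms are:
  ⌊1197/37^1⌋ = ⌊1197/37⌋ = 32
(the next term ⌊1197/37^2⌋ = 0, terminating the sum). Summing: v_37(1197!) = 32 = 32.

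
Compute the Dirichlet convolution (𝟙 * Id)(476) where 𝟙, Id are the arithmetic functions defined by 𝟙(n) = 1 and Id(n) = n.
(𝟙 * Id)(476) = 1008

Divisors of 476: [1, 2, 4, 7, 14, 17, 28, 34, 68, 119, 238, 476]. For each d | 476:
  d = 1: 𝟙(1) · Id(476/1) = 1 · 476 = 476
  d = 2: 𝟙(2) · Id(476/2) = 1 · 238 = 238
  d = 4: 𝟙(4) · Id(476/4) = 1 · 119 = 119
  d = 7: 𝟙(7) · Id(476/7) = 1 · 68 = 68
  d = 14: 𝟙(14) · Id(476/14) = 1 · 34 = 34
  d = 17: 𝟙(17) · Id(476/17) = 1 · 28 = 28
  d = 28: 𝟙(28) · Id(476/28) = 1 · 17 = 17
  d = 34: 𝟙(34) · Id(476/34) = 1 · 14 = 14
  d = 68: 𝟙(68) · Id(476/68) = 1 · 7 = 7
  d = 119: 𝟙(119) · Id(476/119) = 1 · 4 = 4
  d = 238: 𝟙(238) · Id(476/238) = 1 · 2 = 2
  d = 476: 𝟙(476) · Id(476/476) = 1 · 1 = 1
Summing: (𝟙 * Id)(476) = 476 + 238 + 119 + 68 + 34 + 28 + 17 + 14 + 7 + 4 + 2 + 1 = 1008.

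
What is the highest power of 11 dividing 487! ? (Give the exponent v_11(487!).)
v_11(487!) = 48

Legendre's formula: v_p(n!) = Σ_{k ≥ 1} ⌊n / p^k⌋. For p = 11, n = 487, the terms are:
  ⌊487/11^1⌋ = ⌊487/11⌋ = 44
  ⌊487/11^2⌋ = ⌊487/121⌋ = 4
(the next term ⌊487/11^3⌋ = 0, terminating the sum). Summing: v_11(487!) = 44 + 4 = 48.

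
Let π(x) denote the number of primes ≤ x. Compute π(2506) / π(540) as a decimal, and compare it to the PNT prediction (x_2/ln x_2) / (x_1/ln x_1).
π(2506)/π(540) = 368/99 ≈ 3.7172;  PNT prediction ≈ 3.7306.

π(540) = 99 and π(2506) = 368, so π(2506)/π(540) ≈ 3.7172. The PNT-predicted ratio is (2506/ln(2506)) / (540/ln(540)) ≈ 3.7306. The two agree to within a few percent, as expected.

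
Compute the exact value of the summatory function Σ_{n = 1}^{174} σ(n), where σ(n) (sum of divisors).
Σ_{n ≤ 174} σ(n) = 24964

Compute σ(n) for each 1 ≤ n ≤ 174: σ(1) = 1, σ(2) = 3, σ(3) = 4, σ(4) = 7, σ(5) = 6, σ(6) = 12, σ(7) = 8, σ(8) = 15, σ(9) = 13, σ(10) = 18, σ(11) = 12, σ(12) = 28, σ(13) = 14, σ(14) = 24, σ(15) = 24, σ(16) = 31, σ(17) = 18, σ(18) = 39, σ(19) = 20, σ(20) = 42, σ(21) = 32, σ(22) = 36, σ(23) = 24, σ(24) = 60, σ(25) = 31, σ(26) = 42, σ(27) = 40, σ(28) = 56, σ(29) = 30, σ(30) = 72, σ(31) = 32, σ(32) = 63, σ(33) = 48, σ(34) = 54, σ(35) = 48, σ(36) = 91, σ(37) = 38, σ(38) = 60, σ(39) = 56, σ(40) = 90, σ(41) = 42, σ(42) = 96, σ(43) = 44, σ(44) = 84, σ(45) = 78, σ(46) = 72, σ(47) = 48, σ(48) = 124, σ(49) = 57, σ(50) = 93, σ(51) = 72, σ(52) = 98, σ(53) = 54, σ(54) = 120, σ(55) = 72, σ(56) = 120, σ(57) = 80, σ(58) = 90, σ(59) = 60, σ(60) = 168, σ(61) = 62, σ(62) = 96, σ(63) = 104, σ(64) = 127, σ(65) = 84, σ(66) = 144, σ(67) = 68, σ(68) = 126, σ(69) = 96, σ(70) = 144, σ(71) = 72, σ(72) = 195, σ(73) = 74, σ(74) = 114, σ(75) = 124, σ(76) = 140, σ(77) = 96, σ(78) = 168, σ(79) = 80, σ(80) = 186, σ(81) = 121, σ(82) = 126, σ(83) = 84, σ(84) = 224, σ(85) = 108, σ(86) = 132, σ(87) = 120, σ(88) = 180, σ(89) = 90, σ(90) = 234, σ(91) = 112, σ(92) = 168, σ(93) = 128, σ(94) = 144, σ(95) = 120, σ(96) = 252, σ(97) = 98, σ(98) = 171, σ(99) = 156, σ(100) = 217, σ(101) = 102, σ(102) = 216, σ(103) = 104, σ(104) = 210, σ(105) = 192, σ(106) = 162, σ(107) = 108, σ(108) = 280, σ(109) = 110, σ(110) = 216, σ(111) = 152, σ(112) = 248, σ(113) = 114, σ(114) = 240, σ(115) = 144, σ(116) = 210, σ(117) = 182, σ(118) = 180, σ(119) = 144, σ(120) = 360, σ(121) = 133, σ(122) = 186, σ(123) = 168, σ(124) = 224, σ(125) = 156, σ(126) = 312, σ(127) = 128, σ(128) = 255, σ(129) = 176, σ(130) = 252, σ(131) = 132, σ(132) = 336, σ(133) = 160, σ(134) = 204, σ(135) = 240, σ(136) = 270, σ(137) = 138, σ(138) = 288, σ(139) = 140, σ(140) = 336, σ(141) = 192, σ(142) = 216, σ(143) = 168, σ(144) = 403, σ(145) = 180, σ(146) = 222, σ(147) = 228, σ(148) = 266, σ(149) = 150, σ(150) = 372, σ(151) = 152, σ(152) = 300, σ(153) = 234, σ(154) = 288, σ(155) = 192, σ(156) = 392, σ(157) = 158, σ(158) = 240, σ(159) = 216, σ(160) = 378, σ(161) = 192, σ(162) = 363, σ(163) = 164, σ(164) = 294, σ(165) = 288, σ(166) = 252, σ(167) = 168, σ(168) = 480, σ(169) = 183, σ(170) = 324, σ(171) = 260, σ(172) = 308, σ(173) = 174, σ(174) = 360. Summing all 174 values: 24964. (Average order: Σ_{n ≤ x} σ(n) ~ (π²/12) x². For x = 174, (π²/12)·174² ≈ 24901.01.)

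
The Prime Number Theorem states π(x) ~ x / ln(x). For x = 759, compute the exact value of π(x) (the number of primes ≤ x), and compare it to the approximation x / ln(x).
π(759) = 134;  x/ln(x) ≈ 114.45;  relative error ≈ 14.59%.

Directly count primes up to 759: π(759) = 134. The PNT approximation gives 759/ln(759) ≈ 759/6.63200 ≈ 114.45. Relative error (π(x) − x/ln(x)) / π(x) ≈ 14.59%; the approximation is known to undercount slightly (Li(x) is a better estimate).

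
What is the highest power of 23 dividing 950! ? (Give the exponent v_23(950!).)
v_23(950!) = 42

Legendre's formula: v_p(n!) = Σ_{k ≥ 1} ⌊n / p^k⌋. For p = 23, n = 950, the terms are:
  ⌊950/23^1⌋ = ⌊950/23⌋ = 41
  ⌊950/23^2⌋ = ⌊950/529⌋ = 1
(the next term ⌊950/23^3⌋ = 0, terminating the sum). Summing: v_23(950!) = 41 + 1 = 42.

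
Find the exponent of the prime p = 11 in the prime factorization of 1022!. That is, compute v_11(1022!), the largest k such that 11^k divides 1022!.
v_11(1022!) = 100

Legendre's formula: v_p(n!) = Σ_{k ≥ 1} ⌊n / p^k⌋. For p = 11, n = 1022, the terms are:
  ⌊1022/11^1⌋ = ⌊1022/11⌋ = 92
  ⌊1022/11^2⌋ = ⌊1022/121⌋ = 8
(the next term ⌊1022/11^3⌋ = 0, terminating the sum). Summing: v_11(1022!) = 92 + 8 = 100.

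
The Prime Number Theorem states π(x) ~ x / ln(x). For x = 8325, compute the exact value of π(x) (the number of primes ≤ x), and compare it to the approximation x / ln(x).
π(8325) = 1044;  x/ln(x) ≈ 922.23;  relative error ≈ 11.66%.

Directly count primes up to 8325: π(8325) = 1044. The PNT approximation gives 8325/ln(8325) ≈ 8325/9.02702 ≈ 922.23. Relative error (π(x) − x/ln(x)) / π(x) ≈ 11.66%; the approximation is known to undercount slightly (Li(x) is a better estimate).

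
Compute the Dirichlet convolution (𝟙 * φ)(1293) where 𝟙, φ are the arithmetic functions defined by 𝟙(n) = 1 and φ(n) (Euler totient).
(𝟙 * φ)(1293) = 1293

Divisors of 1293: [1, 3, 431, 1293]. For each d | 1293:
  d = 1: 𝟙(1) · φ(1293/1) = 1 · 860 = 860
  d = 3: 𝟙(3) · φ(1293/3) = 1 · 430 = 430
  d = 431: 𝟙(431) · φ(1293/431) = 1 · 2 = 2
  d = 1293: 𝟙(1293) · φ(1293/1293) = 1 · 1 = 1
Summing: (𝟙 * φ)(1293) = 860 + 430 + 2 + 1 = 1293.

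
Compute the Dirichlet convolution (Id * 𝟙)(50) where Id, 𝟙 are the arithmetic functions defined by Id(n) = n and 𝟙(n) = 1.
(Id * 𝟙)(50) = 93

Divisors of 50: [1, 2, 5, 10, 25, 50]. For each d | 50:
  d = 1: Id(1) · 𝟙(50/1) = 1 · 1 = 1
  d = 2: Id(2) · 𝟙(50/2) = 2 · 1 = 2
  d = 5: Id(5) · 𝟙(50/5) = 5 · 1 = 5
  d = 10: Id(10) · 𝟙(50/10) = 10 · 1 = 10
  d = 25: Id(25) · 𝟙(50/25) = 25 · 1 = 25
  d = 50: Id(50) · 𝟙(50/50) = 50 · 1 = 50
Summing: (Id * 𝟙)(50) = 1 + 2 + 5 + 10 + 25 + 50 = 93.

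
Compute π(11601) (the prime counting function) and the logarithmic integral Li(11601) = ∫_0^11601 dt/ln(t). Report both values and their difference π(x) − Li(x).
π(11601) = 1396;  Li(11601) ≈ 1418.54;  π(x) − Li(x) ≈ -22.54.

Direct count of primes ≤ 11601 gives π(11601) = 1396. Numerical evaluation of the logarithmic integral gives Li(11601) ≈ 1418.54. The difference π(x) − Li(x) ≈ -22.54 is typically negative for small/moderate x (Li(x) overestimates), though Littlewood's theorem shows this sign changes infinitely often.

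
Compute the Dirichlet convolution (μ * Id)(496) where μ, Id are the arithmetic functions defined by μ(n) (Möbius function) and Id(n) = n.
(μ * Id)(496) = 240

Divisors of 496: [1, 2, 4, 8, 16, 31, 62, 124, 248, 496]. For each d | 496:
  d = 1: μ(1) · Id(496/1) = 1 · 496 = 496
  d = 2: μ(2) · Id(496/2) = -1 · 248 = -248
  d = 4: μ(4) · Id(496/4) = 0 · 124 = 0
  d = 8: μ(8) · Id(496/8) = 0 · 62 = 0
  d = 16: μ(16) · Id(496/16) = 0 · 31 = 0
  d = 31: μ(31) · Id(496/31) = -1 · 16 = -16
  d = 62: μ(62) · Id(496/62) = 1 · 8 = 8
  d = 124: μ(124) · Id(496/124) = 0 · 4 = 0
  d = 248: μ(248) · Id(496/248) = 0 · 2 = 0
  d = 496: μ(496) · Id(496/496) = 0 · 1 = 0
Summing: (μ * Id)(496) = 496 + -248 + 0 + 0 + 0 + -16 + 8 + 0 + 0 + 0 = 240.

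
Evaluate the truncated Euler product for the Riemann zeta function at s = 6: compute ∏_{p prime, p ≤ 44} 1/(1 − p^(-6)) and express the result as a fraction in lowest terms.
∏ = 58415599349237689613444204788995855063746535337692192433390985/57419764821752678419559868369284941010851064169028064391462912

The primes p ≤ 44 are [2, 3, 5, 7, 11, 13, 17, 19, 23, 29, 31, 37, 41, 43]. For each prime, (1 − 1/p^6)^(-1) = p^6 / (p^6 − 1). The product is (1 − 1/2^6)^(-1), (1 − 1/3^6)^(-1), (1 − 1/5^6)^(-1), (1 − 1/7^6)^(-1), (1 − 1/11^6)^(-1), (1 − 1/13^6)^(-1), (1 − 1/17^6)^(-1), (1 − 1/19^6)^(-1), (1 − 1/23^6)^(-1), (1 − 1/29^6)^(-1), (1 − 1/31^6)^(-1), (1 − 1/37^6)^(-1), (1 − 1/41^6)^(-1), (1 − 1/43^6)^(-1) = ∏ p^6 / (p^6 − 1) = 58415599349237689613444204788995855063746535337692192433390985/57419764821752678419559868369284941010851064169028064391462912.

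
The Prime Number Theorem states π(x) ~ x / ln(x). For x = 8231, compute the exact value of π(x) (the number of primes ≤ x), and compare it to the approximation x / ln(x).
π(8231) = 1032;  x/ln(x) ≈ 912.97;  relative error ≈ 11.53%.

Directly count primes up to 8231: π(8231) = 1032. The PNT approximation gives 8231/ln(8231) ≈ 8231/9.01566 ≈ 912.97. Relative error (π(x) − x/ln(x)) / π(x) ≈ 11.53%; the approximation is known to undercount slightly (Li(x) is a better estimate).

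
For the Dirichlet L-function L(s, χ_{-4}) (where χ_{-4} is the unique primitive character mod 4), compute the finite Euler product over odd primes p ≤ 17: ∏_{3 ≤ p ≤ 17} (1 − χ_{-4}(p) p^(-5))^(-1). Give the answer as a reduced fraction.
∏ = 995046576444811700184375/998883930440647295664128

The odd primes p ≤ 17 are [3, 5, 7, 11, 13, 17]. For each, χ(p) = 1 if p ≡ 1 mod 4, χ(p) = −1 if p ≡ 3 mod 4. Taking (1 − χ(p)/p^5)^(-1) = p^5/(p^5 − χ(p)): (1 − (-1)/3^5)^(-1) · (1 − (1)/5^5)^(-1) · (1 − (-1)/7^5)^(-1) · (1 − (-1)/11^5)^(-1) · (1 − (1)/13^5)^(-1) · (1 − (1)/17^5)^(-1) = 995046576444811700184375/998883930440647295664128.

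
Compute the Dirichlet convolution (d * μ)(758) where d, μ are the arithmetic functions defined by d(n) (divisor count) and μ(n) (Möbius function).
(d * μ)(758) = 1

Divisors of 758: [1, 2, 379, 758]. For each d | 758:
  d = 1: d(1) · μ(758/1) = 1 · 1 = 1
  d = 2: d(2) · μ(758/2) = 2 · -1 = -2
  d = 379: d(379) · μ(758/379) = 2 · -1 = -2
  d = 758: d(758) · μ(758/758) = 4 · 1 = 4
Summing: (d * μ)(758) = 1 + -2 + -2 + 4 = 1.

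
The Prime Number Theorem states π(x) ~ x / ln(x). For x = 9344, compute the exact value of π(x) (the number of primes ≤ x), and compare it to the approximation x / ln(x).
π(9344) = 1157;  x/ln(x) ≈ 1022.04;  relative error ≈ 11.66%.

Directly count primes up to 9344: π(9344) = 1157. The PNT approximation gives 9344/ln(9344) ≈ 9344/9.14249 ≈ 1022.04. Relative error (π(x) − x/ln(x)) / π(x) ≈ 11.66%; the approximation is known to undercount slightly (Li(x) is a better estimate).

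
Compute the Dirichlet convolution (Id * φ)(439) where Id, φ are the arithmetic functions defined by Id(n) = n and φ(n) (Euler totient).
(Id * φ)(439) = 877

Divisors of 439: [1, 439]. For each d | 439:
  d = 1: Id(1) · φ(439/1) = 1 · 438 = 438
  d = 439: Id(439) · φ(439/439) = 439 · 1 = 439
Summing: (Id * φ)(439) = 438 + 439 = 877.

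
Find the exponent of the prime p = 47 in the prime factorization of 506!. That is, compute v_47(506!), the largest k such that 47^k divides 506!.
v_47(506!) = 10

Legendre's formula: v_p(n!) = Σ_{k ≥ 1} ⌊n / p^k⌋. For p = 47, n = 506, the terms are:
  ⌊506/47^1⌋ = ⌊506/47⌋ = 10
(the next term ⌊506/47^2⌋ = 0, terminating the sum). Summing: v_47(506!) = 10 = 10.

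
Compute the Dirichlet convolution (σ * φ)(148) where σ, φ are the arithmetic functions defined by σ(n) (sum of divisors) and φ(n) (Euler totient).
(σ * φ)(148) = 888

Divisors of 148: [1, 2, 4, 37, 74, 148]. For each d | 148:
  d = 1: σ(1) · φ(148/1) = 1 · 72 = 72
  d = 2: σ(2) · φ(148/2) = 3 · 36 = 108
  d = 4: σ(4) · φ(148/4) = 7 · 36 = 252
  d = 37: σ(37) · φ(148/37) = 38 · 2 = 76
  d = 74: σ(74) · φ(148/74) = 114 · 1 = 114
  d = 148: σ(148) · φ(148/148) = 266 · 1 = 266
Summing: (σ * φ)(148) = 72 + 108 + 252 + 76 + 114 + 266 = 888.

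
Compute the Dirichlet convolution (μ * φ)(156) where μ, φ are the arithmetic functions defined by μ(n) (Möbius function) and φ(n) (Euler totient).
(μ * φ)(156) = 11

Divisors of 156: [1, 2, 3, 4, 6, 12, 13, 26, 39, 52, 78, 156]. For each d | 156:
  d = 1: μ(1) · φ(156/1) = 1 · 48 = 48
  d = 2: μ(2) · φ(156/2) = -1 · 24 = -24
  d = 3: μ(3) · φ(156/3) = -1 · 24 = -24
  d = 4: μ(4) · φ(156/4) = 0 · 24 = 0
  d = 6: μ(6) · φ(156/6) = 1 · 12 = 12
  d = 12: μ(12) · φ(156/12) = 0 · 12 = 0
  d = 13: μ(13) · φ(156/13) = -1 · 4 = -4
  d = 26: μ(26) · φ(156/26) = 1 · 2 = 2
  d = 39: μ(39) · φ(156/39) = 1 · 2 = 2
  d = 52: μ(52) · φ(156/52) = 0 · 2 = 0
  d = 78: μ(78) · φ(156/78) = -1 · 1 = -1
  d = 156: μ(156) · φ(156/156) = 0 · 1 = 0
Summing: (μ * φ)(156) = 48 + -24 + -24 + 0 + 12 + 0 + -4 + 2 + 2 + 0 + -1 + 0 = 11.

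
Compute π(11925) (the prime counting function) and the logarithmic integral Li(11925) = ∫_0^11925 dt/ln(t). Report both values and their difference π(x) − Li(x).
π(11925) = 1428;  Li(11925) ≈ 1453.11;  π(x) − Li(x) ≈ -25.11.

Direct count of primes ≤ 11925 gives π(11925) = 1428. Numerical evaluation of the logarithmic integral gives Li(11925) ≈ 1453.11. The difference π(x) − Li(x) ≈ -25.11 is typically negative for small/moderate x (Li(x) overestimates), though Littlewood's theorem shows this sign changes infinitely often.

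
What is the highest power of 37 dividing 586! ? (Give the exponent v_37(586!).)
v_37(586!) = 15

Legendre's formula: v_p(n!) = Σ_{k ≥ 1} ⌊n / p^k⌋. For p = 37, n = 586, the terms are:
  ⌊586/37^1⌋ = ⌊586/37⌋ = 15
(the next term ⌊586/37^2⌋ = 0, terminating the sum). Summing: v_37(586!) = 15 = 15.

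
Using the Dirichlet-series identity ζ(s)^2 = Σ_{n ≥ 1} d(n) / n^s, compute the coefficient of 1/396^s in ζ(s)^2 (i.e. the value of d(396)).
d(396) = 18

ζ(s)^2 = (Σ 1/m^s)(Σ 1/k^s). The coefficient of 1/n^s in the product is the number of ordered pairs (m, k) with mk = n, which equals d(n). For n = 396, divisors are [1, 2, 3, 4, 6, 9, 11, 12, 18, 22, 33, 36, 44, 66, 99, 132, 198, 396], so d(396) = 18.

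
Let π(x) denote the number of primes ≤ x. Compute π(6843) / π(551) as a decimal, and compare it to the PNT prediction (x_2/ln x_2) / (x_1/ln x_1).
π(6843)/π(551) = 881/101 ≈ 8.7228;  PNT prediction ≈ 8.8764.

π(551) = 101 and π(6843) = 881, so π(6843)/π(551) ≈ 8.7228. The PNT-predicted ratio is (6843/ln(6843)) / (551/ln(551)) ≈ 8.8764. The two agree to within a few percent, as expected.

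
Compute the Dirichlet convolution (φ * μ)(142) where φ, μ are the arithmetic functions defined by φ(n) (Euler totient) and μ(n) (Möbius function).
(φ * μ)(142) = 0

Divisors of 142: [1, 2, 71, 142]. For each d | 142:
  d = 1: φ(1) · μ(142/1) = 1 · 1 = 1
  d = 2: φ(2) · μ(142/2) = 1 · -1 = -1
  d = 71: φ(71) · μ(142/71) = 70 · -1 = -70
  d = 142: φ(142) · μ(142/142) = 70 · 1 = 70
Summing: (φ * μ)(142) = 1 + -1 + -70 + 70 = 0.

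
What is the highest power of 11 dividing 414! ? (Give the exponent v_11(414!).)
v_11(414!) = 40

Legendre's formula: v_p(n!) = Σ_{k ≥ 1} ⌊n / p^k⌋. For p = 11, n = 414, the terms are:
  ⌊414/11^1⌋ = ⌊414/11⌋ = 37
  ⌊414/11^2⌋ = ⌊414/121⌋ = 3
(the next term ⌊414/11^3⌋ = 0, terminating the sum). Summing: v_11(414!) = 37 + 3 = 40.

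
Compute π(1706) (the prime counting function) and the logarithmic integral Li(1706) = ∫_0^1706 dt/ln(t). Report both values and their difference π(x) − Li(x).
π(1706) = 266;  Li(1706) ≈ 275.73;  π(x) − Li(x) ≈ -9.73.

Direct count of primes ≤ 1706 gives π(1706) = 266. Numerical evaluation of the logarithmic integral gives Li(1706) ≈ 275.73. The difference π(x) − Li(x) ≈ -9.73 is typically negative for small/moderate x (Li(x) overestimates), though Littlewood's theorem shows this sign changes infinitely often.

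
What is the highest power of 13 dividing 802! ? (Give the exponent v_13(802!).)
v_13(802!) = 65

Legendre's formula: v_p(n!) = Σ_{k ≥ 1} ⌊n / p^k⌋. For p = 13, n = 802, the terms are:
  ⌊802/13^1⌋ = ⌊802/13⌋ = 61
  ⌊802/13^2⌋ = ⌊802/169⌋ = 4
(the next term ⌊802/13^3⌋ = 0, terminating the sum). Summing: v_13(802!) = 61 + 4 = 65.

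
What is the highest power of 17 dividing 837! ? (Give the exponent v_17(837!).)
v_17(837!) = 51

Legendre's formula: v_p(n!) = Σ_{k ≥ 1} ⌊n / p^k⌋. For p = 17, n = 837, the terms are:
  ⌊837/17^1⌋ = ⌊837/17⌋ = 49
  ⌊837/17^2⌋ = ⌊837/289⌋ = 2
(the next term ⌊837/17^3⌋ = 0, terminating the sum). Summing: v_17(837!) = 49 + 2 = 51.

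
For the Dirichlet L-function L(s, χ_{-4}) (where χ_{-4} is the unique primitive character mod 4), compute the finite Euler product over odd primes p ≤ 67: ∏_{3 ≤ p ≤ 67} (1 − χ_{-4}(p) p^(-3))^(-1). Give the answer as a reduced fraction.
∏ = 497044101252700953274063170881740849527845657594881/512972994773739111227016105418519405174088647311360

The odd primes p ≤ 67 are [3, 5, 7, 11, 13, 17, 19, 23, 29, 31, 37, 41, 43, 47, 53, 59, 61, 67]. For each, χ(p) = 1 if p ≡ 1 mod 4, χ(p) = −1 if p ≡ 3 mod 4. Taking (1 − χ(p)/p^3)^(-1) = p^3/(p^3 − χ(p)): (1 − (-1)/3^3)^(-1) · (1 − (1)/5^3)^(-1) · (1 − (-1)/7^3)^(-1) · (1 − (-1)/11^3)^(-1) · (1 − (1)/13^3)^(-1) · (1 − (1)/17^3)^(-1) · (1 − (-1)/19^3)^(-1) · (1 − (-1)/23^3)^(-1) · (1 − (1)/29^3)^(-1) · (1 − (-1)/31^3)^(-1) · (1 − (1)/37^3)^(-1) · (1 − (1)/41^3)^(-1) · (1 − (-1)/43^3)^(-1) · (1 − (-1)/47^3)^(-1) · (1 − (1)/53^3)^(-1) · (1 − (-1)/59^3)^(-1) · (1 − (1)/61^3)^(-1) · (1 − (-1)/67^3)^(-1) = 497044101252700953274063170881740849527845657594881/512972994773739111227016105418519405174088647311360.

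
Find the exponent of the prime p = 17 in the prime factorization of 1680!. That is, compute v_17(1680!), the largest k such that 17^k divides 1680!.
v_17(1680!) = 103

Legendre's formula: v_p(n!) = Σ_{k ≥ 1} ⌊n / p^k⌋. For p = 17, n = 1680, the terms are:
  ⌊1680/17^1⌋ = ⌊1680/17⌋ = 98
  ⌊1680/17^2⌋ = ⌊1680/289⌋ = 5
(the next term ⌊1680/17^3⌋ = 0, terminating the sum). Summing: v_17(1680!) = 98 + 5 = 103.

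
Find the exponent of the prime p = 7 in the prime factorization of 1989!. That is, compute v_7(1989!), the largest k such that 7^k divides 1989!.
v_7(1989!) = 329

Legendre's formula: v_p(n!) = Σ_{k ≥ 1} ⌊n / p^k⌋. For p = 7, n = 1989, the terms are:
  ⌊1989/7^1⌋ = ⌊1989/7⌋ = 284
  ⌊1989/7^2⌋ = ⌊1989/49⌋ = 40
  ⌊1989/7^3⌋ = ⌊1989/343⌋ = 5
(the next term ⌊1989/7^4⌋ = 0, terminating the sum). Summing: v_7(1989!) = 284 + 40 + 5 = 329.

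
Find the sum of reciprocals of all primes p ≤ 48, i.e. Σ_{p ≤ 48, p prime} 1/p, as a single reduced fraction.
Σ 1/p = 1021729465586766997/614889782588491410

π(48) = 15, so the primes ≤ 48 are [2, 3, 5, 7, 11, 13, 17, 19, 23, 29, 31, 37, 41, 43, 47]. Summing 1/p over these primes: 1021729465586766997/614889782588491410 ≈ 1.6616. Mertens estimate ln ln(48) + 0.2615 ≈ 1.6151.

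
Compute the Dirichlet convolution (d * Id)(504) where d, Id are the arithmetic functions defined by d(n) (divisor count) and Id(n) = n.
(d * Id)(504) = 4212

Divisors of 504: [1, 2, 3, 4, 6, 7, 8, 9, 12, 14, 18, 21, 24, 28, 36, 42, 56, 63, 72, 84, 126, 168, 252, 504]. For each d | 504:
  d = 1: d(1) · Id(504/1) = 1 · 504 = 504
  d = 2: d(2) · Id(504/2) = 2 · 252 = 504
  d = 3: d(3) · Id(504/3) = 2 · 168 = 336
  d = 4: d(4) · Id(504/4) = 3 · 126 = 378
  d = 6: d(6) · Id(504/6) = 4 · 84 = 336
  d = 7: d(7) · Id(504/7) = 2 · 72 = 144
  d = 8: d(8) · Id(504/8) = 4 · 63 = 252
  d = 9: d(9) · Id(504/9) = 3 · 56 = 168
  d = 12: d(12) · Id(504/12) = 6 · 42 = 252
  d = 14: d(14) · Id(504/14) = 4 · 36 = 144
  d = 18: d(18) · Id(504/18) = 6 · 28 = 168
  d = 21: d(21) · Id(504/21) = 4 · 24 = 96
  d = 24: d(24) · Id(504/24) = 8 · 21 = 168
  d = 28: d(28) · Id(504/28) = 6 · 18 = 108
  d = 36: d(36) · Id(504/36) = 9 · 14 = 126
  d = 42: d(42) · Id(504/42) = 8 · 12 = 96
  d = 56: d(56) · Id(504/56) = 8 · 9 = 72
  d = 63: d(63) · Id(504/63) = 6 · 8 = 48
  d = 72: d(72) · Id(504/72) = 12 · 7 = 84
  d = 84: d(84) · Id(504/84) = 12 · 6 = 72
  d = 126: d(126) · Id(504/126) = 12 · 4 = 48
  d = 168: d(168) · Id(504/168) = 16 · 3 = 48
  d = 252: d(252) · Id(504/252) = 18 · 2 = 36
  d = 504: d(504) · Id(504/504) = 24 · 1 = 24
Summing: (d * Id)(504) = 504 + 504 + 336 + 378 + 336 + 144 + 252 + 168 + 252 + 144 + 168 + 96 + 168 + 108 + 126 + 96 + 72 + 48 + 84 + 72 + 48 + 48 + 36 + 24 = 4212.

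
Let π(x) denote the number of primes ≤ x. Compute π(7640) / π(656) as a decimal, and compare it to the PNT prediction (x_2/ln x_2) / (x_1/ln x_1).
π(7640)/π(656) = 969/119 ≈ 8.1429;  PNT prediction ≈ 8.4486.

π(656) = 119 and π(7640) = 969, so π(7640)/π(656) ≈ 8.1429. The PNT-predicted ratio is (7640/ln(7640)) / (656/ln(656)) ≈ 8.4486. The two agree to within a few percent, as expected.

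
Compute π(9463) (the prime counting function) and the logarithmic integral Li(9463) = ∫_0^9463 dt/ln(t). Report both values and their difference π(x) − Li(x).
π(9463) = 1172;  Li(9463) ≈ 1187.66;  π(x) − Li(x) ≈ -15.66.

Direct count of primes ≤ 9463 gives π(9463) = 1172. Numerical evaluation of the logarithmic integral gives Li(9463) ≈ 1187.66. The difference π(x) − Li(x) ≈ -15.66 is typically negative for small/moderate x (Li(x) overestimates), though Littlewood's theorem shows this sign changes infinitely often.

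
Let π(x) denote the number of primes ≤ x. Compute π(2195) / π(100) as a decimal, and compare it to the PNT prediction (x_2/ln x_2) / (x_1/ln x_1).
π(2195)/π(100) = 327/25 ≈ 13.0800;  PNT prediction ≈ 13.1381.

π(100) = 25 and π(2195) = 327, so π(2195)/π(100) ≈ 13.0800. The PNT-predicted ratio is (2195/ln(2195)) / (100/ln(100)) ≈ 13.1381. The two agree to within a few percent, as expected.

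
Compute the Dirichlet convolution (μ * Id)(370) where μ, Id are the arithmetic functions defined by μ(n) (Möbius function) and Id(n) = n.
(μ * Id)(370) = 144

Divisors of 370: [1, 2, 5, 10, 37, 74, 185, 370]. For each d | 370:
  d = 1: μ(1) · Id(370/1) = 1 · 370 = 370
  d = 2: μ(2) · Id(370/2) = -1 · 185 = -185
  d = 5: μ(5) · Id(370/5) = -1 · 74 = -74
  d = 10: μ(10) · Id(370/10) = 1 · 37 = 37
  d = 37: μ(37) · Id(370/37) = -1 · 10 = -10
  d = 74: μ(74) · Id(370/74) = 1 · 5 = 5
  d = 185: μ(185) · Id(370/185) = 1 · 2 = 2
  d = 370: μ(370) · Id(370/370) = -1 · 1 = -1
Summing: (μ * Id)(370) = 370 + -185 + -74 + 37 + -10 + 5 + 2 + -1 = 144.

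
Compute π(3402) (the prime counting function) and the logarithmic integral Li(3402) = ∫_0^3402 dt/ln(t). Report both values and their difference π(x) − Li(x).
π(3402) = 478;  Li(3402) ≈ 492.57;  π(x) − Li(x) ≈ -14.57.

Direct count of primes ≤ 3402 gives π(3402) = 478. Numerical evaluation of the logarithmic integral gives Li(3402) ≈ 492.57. The difference π(x) − Li(x) ≈ -14.57 is typically negative for small/moderate x (Li(x) overestimates), though Littlewood's theorem shows this sign changes infinitely often.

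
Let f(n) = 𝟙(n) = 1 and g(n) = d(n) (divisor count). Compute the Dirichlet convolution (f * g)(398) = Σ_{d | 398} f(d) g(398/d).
(𝟙 * d)(398) = 9

Divisors of 398: [1, 2, 199, 398]. For each d | 398:
  d = 1: 𝟙(1) · d(398/1) = 1 · 4 = 4
  d = 2: 𝟙(2) · d(398/2) = 1 · 2 = 2
  d = 199: 𝟙(199) · d(398/199) = 1 · 2 = 2
  d = 398: 𝟙(398) · d(398/398) = 1 · 1 = 1
Summing: (𝟙 * d)(398) = 4 + 2 + 2 + 1 = 9.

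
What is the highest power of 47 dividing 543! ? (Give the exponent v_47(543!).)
v_47(543!) = 11

Legendre's formula: v_p(n!) = Σ_{k ≥ 1} ⌊n / p^k⌋. For p = 47, n = 543, the terms are:
  ⌊543/47^1⌋ = ⌊543/47⌋ = 11
(the next term ⌊543/47^2⌋ = 0, terminating the sum). Summing: v_47(543!) = 11 = 11.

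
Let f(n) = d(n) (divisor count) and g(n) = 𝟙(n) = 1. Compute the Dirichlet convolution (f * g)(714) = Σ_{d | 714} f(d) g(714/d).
(d * 𝟙)(714) = 81

Divisors of 714: [1, 2, 3, 6, 7, 14, 17, 21, 34, 42, 51, 102, 119, 238, 357, 714]. For each d | 714:
  d = 1: d(1) · 𝟙(714/1) = 1 · 1 = 1
  d = 2: d(2) · 𝟙(714/2) = 2 · 1 = 2
  d = 3: d(3) · 𝟙(714/3) = 2 · 1 = 2
  d = 6: d(6) · 𝟙(714/6) = 4 · 1 = 4
  d = 7: d(7) · 𝟙(714/7) = 2 · 1 = 2
  d = 14: d(14) · 𝟙(714/14) = 4 · 1 = 4
  d = 17: d(17) · 𝟙(714/17) = 2 · 1 = 2
  d = 21: d(21) · 𝟙(714/21) = 4 · 1 = 4
  d = 34: d(34) · 𝟙(714/34) = 4 · 1 = 4
  d = 42: d(42) · 𝟙(714/42) = 8 · 1 = 8
  d = 51: d(51) · 𝟙(714/51) = 4 · 1 = 4
  d = 102: d(102) · 𝟙(714/102) = 8 · 1 = 8
  d = 119: d(119) · 𝟙(714/119) = 4 · 1 = 4
  d = 238: d(238) · 𝟙(714/238) = 8 · 1 = 8
  d = 357: d(357) · 𝟙(714/357) = 8 · 1 = 8
  d = 714: d(714) · 𝟙(714/714) = 16 · 1 = 16
Summing: (d * 𝟙)(714) = 1 + 2 + 2 + 4 + 2 + 4 + 2 + 4 + 4 + 8 + 4 + 8 + 4 + 8 + 8 + 16 = 81.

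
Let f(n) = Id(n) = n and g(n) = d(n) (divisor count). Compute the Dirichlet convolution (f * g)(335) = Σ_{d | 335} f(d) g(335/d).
(Id * d)(335) = 483

Divisors of 335: [1, 5, 67, 335]. For each d | 335:
  d = 1: Id(1) · d(335/1) = 1 · 4 = 4
  d = 5: Id(5) · d(335/5) = 5 · 2 = 10
  d = 67: Id(67) · d(335/67) = 67 · 2 = 134
  d = 335: Id(335) · d(335/335) = 335 · 1 = 335
Summing: (Id * d)(335) = 4 + 10 + 134 + 335 = 483.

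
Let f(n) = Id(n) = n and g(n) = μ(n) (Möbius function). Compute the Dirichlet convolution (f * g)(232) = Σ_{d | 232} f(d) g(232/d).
(Id * μ)(232) = 112

Divisors of 232: [1, 2, 4, 8, 29, 58, 116, 232]. For each d | 232:
  d = 1: Id(1) · μ(232/1) = 1 · 0 = 0
  d = 2: Id(2) · μ(232/2) = 2 · 0 = 0
  d = 4: Id(4) · μ(232/4) = 4 · 1 = 4
  d = 8: Id(8) · μ(232/8) = 8 · -1 = -8
  d = 29: Id(29) · μ(232/29) = 29 · 0 = 0
  d = 58: Id(58) · μ(232/58) = 58 · 0 = 0
  d = 116: Id(116) · μ(232/116) = 116 · -1 = -116
  d = 232: Id(232) · μ(232/232) = 232 · 1 = 232
Summing: (Id * μ)(232) = 0 + 0 + 4 + -8 + 0 + 0 + -116 + 232 = 112.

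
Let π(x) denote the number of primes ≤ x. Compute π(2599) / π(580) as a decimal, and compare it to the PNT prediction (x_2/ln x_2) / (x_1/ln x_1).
π(2599)/π(580) = 378/106 ≈ 3.5660;  PNT prediction ≈ 3.6263.

π(580) = 106 and π(2599) = 378, so π(2599)/π(580) ≈ 3.5660. The PNT-predicted ratio is (2599/ln(2599)) / (580/ln(580)) ≈ 3.6263. The two agree to within a few percent, as expected.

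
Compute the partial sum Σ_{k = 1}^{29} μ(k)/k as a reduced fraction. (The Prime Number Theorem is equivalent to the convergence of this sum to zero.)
Σ μ(k)/k = 9246047/3234846615

Values of μ(k) for 1 ≤ k ≤ 29: μ(1) = 1, μ(2) = -1, μ(3) = -1, μ(5) = -1, μ(6) = 1, μ(7) = -1, μ(10) = 1, μ(11) = -1, μ(13) = -1, μ(14) = 1, μ(15) = 1, μ(17) = -1, μ(19) = -1, μ(21) = 1, μ(22) = 1, μ(23) = -1, μ(26) = 1, μ(29) = -1, with μ = 0 on non-squarefree integers. Summing μ(k)/k for k where μ(k) ≠ 0 gives 9246047/3234846615 ≈ 0.0029. (PNT ⟺ this sum → 0 as n → ∞.)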